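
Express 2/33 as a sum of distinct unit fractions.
1/17 + 1/561

Greedy algorithm:
2/33: ceiling(33/2) = 17, use 1/17
1/561: ceiling(561/1) = 561, use 1/561
Result: 2/33 = 1/17 + 1/561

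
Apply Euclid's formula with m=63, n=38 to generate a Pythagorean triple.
(2525, 4788, 5413)

Euclid's formula: a = m² - n², b = 2mn, c = m² + n²
m = 63, n = 38
a = 63² - 38² = 3969 - 1444 = 2525
b = 2 × 63 × 38 = 4788
c = 63² + 38² = 3969 + 1444 = 5413
Verification: 2525² + 4788² = 6375625 + 22924944 = 29300569 = 5413² ✓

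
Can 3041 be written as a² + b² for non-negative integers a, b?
4² + 55² (a=4, b=55)

Factorization: 3041 = 3041
By Fermat: n is sum of two squares iff every prime p ≡ 3 (mod 4) appears to even power.
All primes ≡ 3 (mod 4) appear to even power.
Search a = 0, 1, 2, … for 3041 - a² a perfect square: first hit at a = 4: 3041 - 16 = 3025 = 55².
3041 = 4² + 55² = 16 + 3025 ✓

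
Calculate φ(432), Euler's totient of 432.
144

432 = 2^4 × 3^3
φ(n) = n × ∏(1 - 1/p) for each prime p dividing n
φ(432) = 432 × (1 - 1/2) × (1 - 1/3) = 144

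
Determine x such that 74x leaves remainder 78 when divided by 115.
x ≡ 57 (mod 115)

gcd(74, 115) = 1, which divides 78, so solutions exist.
Find 74^(-1) mod 115 by the extended Euclidean algorithm:
115 = 1 × 74 + 41  ⟹  41 = (1)·115 + (-1)·74
74 = 1 × 41 + 33  ⟹  33 = (-1)·115 + (2)·74
41 = 1 × 33 + 8  ⟹  8 = (2)·115 + (-3)·74
33 = 4 × 8 + 1  ⟹  1 = (-9)·115 + (14)·74
So (14)·74 ≡ 1 (mod 115), i.e. 74^(-1) ≡ 14 (mod 115).
x ≡ 14 × 78 = 1092 ≡ 57 (mod 115).
Check: 74 × 57 = 4218 ≡ 78 (mod 115).
Unique solution: x ≡ 57 (mod 115)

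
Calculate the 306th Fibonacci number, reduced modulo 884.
272

Matrix identity: Q^n = [[F_(n+1), F_n], [F_n, F_(n-1)]] with Q = [[1,1],[1,0]].
n = 306 = 100110010₂. Square-and-multiply, entries mod 884:
Q^1 = [[1,1],[1,0]]
Q^2 = (Q^1)² = [[2,1],[1,1]]
Q^4 = (Q^2)² = [[5,3],[3,2]]
Q^9 = (Q^4)²·Q = [[55,34],[34,21]]
Q^19 = (Q^9)²·Q = [[577,645],[645,816]]
Q^38 = (Q^19)² = [[206,341],[341,749]]
Q^76 = (Q^38)² = [[481,343],[343,138]]
Q^153 = (Q^76)²·Q = [[871,714],[714,157]]
Q^306 = (Q^153)² = [[781,272],[272,509]]
F_306 mod 884 = Q^306[0][1] = 272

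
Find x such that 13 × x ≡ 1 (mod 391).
361

gcd(13, 391) = 1, so the inverse exists.
Extended Euclidean algorithm on (391, 13):
391 = 30 × 13 + 1  ⟹  1 = (1)·391 + (-30)·13
So (-30)·13 ≡ 1 (mod 391), i.e. 13^(-1) ≡ -30 ≡ 361 (mod 391).
Check: 13 × 361 = 4693 ≡ 1 (mod 391)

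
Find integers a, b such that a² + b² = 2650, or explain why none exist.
7² + 51² (a=7, b=51)

Factorization: 2650 = 2 × 5^2 × 53
By Fermat: n is sum of two squares iff every prime p ≡ 3 (mod 4) appears to even power.
All primes ≡ 3 (mod 4) appear to even power.
Search a = 0, 1, 2, … for 2650 - a² a perfect square: first hit at a = 7: 2650 - 49 = 2601 = 51².
2650 = 7² + 51² = 49 + 2601 ✓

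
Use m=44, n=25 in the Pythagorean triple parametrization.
(1311, 2200, 2561)

Euclid's formula: a = m² - n², b = 2mn, c = m² + n²
m = 44, n = 25
a = 44² - 25² = 1936 - 625 = 1311
b = 2 × 44 × 25 = 2200
c = 44² + 25² = 1936 + 625 = 2561
Verification: 1311² + 2200² = 1718721 + 4840000 = 6558721 = 2561² ✓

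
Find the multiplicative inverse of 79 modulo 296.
15

gcd(79, 296) = 1, so the inverse exists.
Extended Euclidean algorithm on (296, 79):
296 = 3 × 79 + 59  ⟹  59 = (1)·296 + (-3)·79
79 = 1 × 59 + 20  ⟹  20 = (-1)·296 + (4)·79
59 = 2 × 20 + 19  ⟹  19 = (3)·296 + (-11)·79
20 = 1 × 19 + 1  ⟹  1 = (-4)·296 + (15)·79
So (15)·79 ≡ 1 (mod 296), i.e. 79^(-1) ≡ 15 (mod 296).
Check: 79 × 15 = 1185 ≡ 1 (mod 296)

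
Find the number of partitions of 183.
896684817527

p(n) counts ways to write n as a sum of positive integers (order ignored).
Euler's pentagonal recurrence: p(k) = p(k-1) + p(k-2) - p(k-5) - p(k-7) + p(k-12) + p(k-15) - ... (offsets j(3j∓1)/2, signs ++--, p(0)=1, p(<0)=0).
DP table for k = 0..182: p(0)=1, p(1)=1, p(2)=2, p(3)=3, p(4)=5, p(5)=7, p(6)=11, p(7)=15, p(8)=22, p(9)=30, p(10)=42, p(11)=56, p(12)=77, p(13)=101, p(14)=135, p(15)=176, p(16)=231, p(17)=297, p(18)=385, p(19)=490, p(20)=627, p(21)=792, p(22)=1002, p(23)=1255, p(24)=1575, p(25)=1958, p(26)=2436, p(27)=3010, p(28)=3718, p(29)=4565, p(30)=5604, p(31)=6842, p(32)=8349, p(33)=10143, p(34)=12310, p(35)=14883, p(36)=17977, p(37)=21637, p(38)=26015, p(39)=31185, p(40)=37338, p(41)=44583, p(42)=53174, p(43)=63261, p(44)=75175, p(45)=89134, p(46)=105558, p(47)=124754, p(48)=147273, p(49)=173525, p(50)=204226, p(51)=239943, p(52)=281589, p(53)=329931, p(54)=386155, p(55)=451276, p(56)=526823, p(57)=614154, p(58)=715220, p(59)=831820, p(60)=966467, p(61)=1121505, p(62)=1300156, p(63)=1505499, p(64)=1741630, p(65)=2012558, p(66)=2323520, p(67)=2679689, p(68)=3087735, p(69)=3554345, p(70)=4087968, p(71)=4697205, p(72)=5392783, p(73)=6185689, p(74)=7089500, p(75)=8118264, p(76)=9289091, p(77)=10619863, p(78)=12132164, p(79)=13848650, p(80)=15796476, p(81)=18004327, p(82)=20506255, p(83)=23338469, p(84)=26543660, p(85)=30167357, p(86)=34262962, p(87)=38887673, p(88)=44108109, p(89)=49995925, p(90)=56634173, p(91)=64112359, p(92)=72533807, p(93)=82010177, p(94)=92669720, p(95)=104651419, p(96)=118114304, p(97)=133230930, p(98)=150198136, p(99)=169229875, p(100)=190569292, p(101)=214481126, p(102)=241265379, p(103)=271248950, p(104)=304801365, p(105)=342325709, p(106)=384276336, p(107)=431149389, p(108)=483502844, p(109)=541946240, p(110)=607163746, p(111)=679903203, p(112)=761002156, p(113)=851376628, p(114)=952050665, p(115)=1064144451, p(116)=1188908248, p(117)=1327710076, p(118)=1482074143, p(119)=1653668665, p(120)=1844349560, p(121)=2056148051, p(122)=2291320912, p(123)=2552338241, p(124)=2841940500, p(125)=3163127352, p(126)=3519222692, p(127)=3913864295, p(128)=4351078600, p(129)=4835271870, p(130)=5371315400, p(131)=5964539504, p(132)=6620830889, p(133)=7346629512, p(134)=8149040695, p(135)=9035836076, p(136)=10015581680, p(137)=11097645016, p(138)=12292341831, p(139)=13610949895, p(140)=15065878135, p(141)=16670689208, p(142)=18440293320, p(143)=20390982757, p(144)=22540654445, p(145)=24908858009, p(146)=27517052599, p(147)=30388671978, p(148)=33549419497, p(149)=37027355200, p(150)=40853235313, p(151)=45060624582, p(152)=49686288421, p(153)=54770336324, p(154)=60356673280, p(155)=66493182097, p(156)=73232243759, p(157)=80630964769, p(158)=88751778802, p(159)=97662728555, p(160)=107438159466, p(161)=118159068427, p(162)=129913904637, p(163)=142798995930, p(164)=156919475295, p(165)=172389800255, p(166)=189334822579, p(167)=207890420102, p(168)=228204732751, p(169)=250438925115, p(170)=274768617130, p(171)=301384802048, p(172)=330495499613, p(173)=362326859895, p(174)=397125074750, p(175)=435157697830, p(176)=476715857290, p(177)=522115831195, p(178)=571701605655, p(179)=625846753120, p(180)=684957390936, p(181)=749474411781, p(182)=819876908323.
Final step: p(183) = p(182) + p(181) - p(178) - p(176) + p(171) + p(168) - p(161) - p(157) + p(148) + p(143) - p(132) - p(126) + p(113) + p(106) - p(91) - p(83) + p(66) + p(57) - p(38) - p(28) + p(7)
= 819876908323 + 749474411781 - 571701605655 - 476715857290 + 301384802048 + 228204732751 - 118159068427 - 80630964769 + 33549419497 + 20390982757 - 6620830889 - 3519222692 + 851376628 + 384276336 - 64112359 - 23338469 + 2323520 + 614154 - 26015 - 3718 + 15
= 896684817527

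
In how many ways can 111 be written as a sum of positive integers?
679903203

p(n) counts ways to write n as a sum of positive integers (order ignored).
Euler's pentagonal recurrence: p(k) = p(k-1) + p(k-2) - p(k-5) - p(k-7) + p(k-12) + p(k-15) - ... (offsets j(3j∓1)/2, signs ++--, p(0)=1, p(<0)=0).
DP table for k = 0..110: p(0)=1, p(1)=1, p(2)=2, p(3)=3, p(4)=5, p(5)=7, p(6)=11, p(7)=15, p(8)=22, p(9)=30, p(10)=42, p(11)=56, p(12)=77, p(13)=101, p(14)=135, p(15)=176, p(16)=231, p(17)=297, p(18)=385, p(19)=490, p(20)=627, p(21)=792, p(22)=1002, p(23)=1255, p(24)=1575, p(25)=1958, p(26)=2436, p(27)=3010, p(28)=3718, p(29)=4565, p(30)=5604, p(31)=6842, p(32)=8349, p(33)=10143, p(34)=12310, p(35)=14883, p(36)=17977, p(37)=21637, p(38)=26015, p(39)=31185, p(40)=37338, p(41)=44583, p(42)=53174, p(43)=63261, p(44)=75175, p(45)=89134, p(46)=105558, p(47)=124754, p(48)=147273, p(49)=173525, p(50)=204226, p(51)=239943, p(52)=281589, p(53)=329931, p(54)=386155, p(55)=451276, p(56)=526823, p(57)=614154, p(58)=715220, p(59)=831820, p(60)=966467, p(61)=1121505, p(62)=1300156, p(63)=1505499, p(64)=1741630, p(65)=2012558, p(66)=2323520, p(67)=2679689, p(68)=3087735, p(69)=3554345, p(70)=4087968, p(71)=4697205, p(72)=5392783, p(73)=6185689, p(74)=7089500, p(75)=8118264, p(76)=9289091, p(77)=10619863, p(78)=12132164, p(79)=13848650, p(80)=15796476, p(81)=18004327, p(82)=20506255, p(83)=23338469, p(84)=26543660, p(85)=30167357, p(86)=34262962, p(87)=38887673, p(88)=44108109, p(89)=49995925, p(90)=56634173, p(91)=64112359, p(92)=72533807, p(93)=82010177, p(94)=92669720, p(95)=104651419, p(96)=118114304, p(97)=133230930, p(98)=150198136, p(99)=169229875, p(100)=190569292, p(101)=214481126, p(102)=241265379, p(103)=271248950, p(104)=304801365, p(105)=342325709, p(106)=384276336, p(107)=431149389, p(108)=483502844, p(109)=541946240, p(110)=607163746.
Final step: p(111) = p(110) + p(109) - p(106) - p(104) + p(99) + p(96) - p(89) - p(85) + p(76) + p(71) - p(60) - p(54) + p(41) + p(34) - p(19) - p(11)
= 607163746 + 541946240 - 384276336 - 304801365 + 169229875 + 118114304 - 49995925 - 30167357 + 9289091 + 4697205 - 966467 - 386155 + 44583 + 12310 - 490 - 56
= 679903203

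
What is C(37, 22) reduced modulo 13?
6

Using Lucas' theorem:
Write n=37 and k=22 in base 13:
n in base 13: [2, 11]
k in base 13: [1, 9]
C(37,22) mod 13 = ∏ C(n_i, k_i) mod 13
Digit binomials (mod 13): C(2,1) = 2; C(11,9) = 55 ≡ 3
Product: 2 × 3 = 6 ≡ 6 (mod 13)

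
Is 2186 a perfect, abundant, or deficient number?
deficient

Proper divisors of 2186: sum = 1 + 2 + 1093 = 1096
Since 1096 < 2186, 2186 is deficient.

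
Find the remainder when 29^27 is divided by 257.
244

Repeated squaring. Binary of 27 = 11011.
29^1 ≡ 29 (mod 257); 29^2 ≡ 70 (mod 257); 29^4 ≡ 17 (mod 257); 29^8 ≡ 32 (mod 257); 29^16 ≡ 253 (mod 257)
29^27 = 29^1 × 29^2 × 29^8 × 29^16 ≡ 244 (mod 257)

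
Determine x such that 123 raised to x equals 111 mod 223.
213

Baby-step giant-step with step n = ⌈√223⌉ = 15.
Baby steps 123^j mod 223 (j:value) for j=0..14: 0:1, 1:123, 2:188, 3:155, 4:110, 5:150, 6:164, 7:102, 8:58, 9:221, 10:200, 11:70, 12:136, 13:3, 14:146.
Giant-step multiplier: 123^(-15) ≡ 123^(222-15) = 123^207 ≡ 206 (mod 223).
Giant steps γ_i = 111·206^i mod 223: γ_0=111, γ_1=120, γ_2=190, γ_3=115, γ_4=52, γ_5=8, γ_6=87, γ_7=82, γ_8=167, γ_9=60, γ_10=95, γ_11=169, γ_12=26, γ_13=4, γ_14=155 (in table at j=3).
x = i·n + j = 14·15 + 3 = 213.
Check: 123^213 ≡ 111 (mod 223).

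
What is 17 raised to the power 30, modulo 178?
81

Repeated squaring. Binary of 30 = 11110.
17^1 ≡ 17 (mod 178); 17^2 ≡ 111 (mod 178); 17^4 ≡ 39 (mod 178); 17^8 ≡ 97 (mod 178); 17^16 ≡ 153 (mod 178)
17^30 = 17^2 × 17^4 × 17^8 × 17^16 ≡ 81 (mod 178)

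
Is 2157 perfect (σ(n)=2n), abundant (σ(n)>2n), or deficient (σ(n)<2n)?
deficient

Proper divisors of 2157: sum = 1 + 3 + 719 = 723
Since 723 < 2157, 2157 is deficient.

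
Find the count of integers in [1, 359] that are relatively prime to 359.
358

359 = 359
φ(n) = n × ∏(1 - 1/p) for each prime p dividing n
φ(359) = 359 × (1 - 1/359) = 358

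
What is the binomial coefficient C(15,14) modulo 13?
2

Using Lucas' theorem:
Write n=15 and k=14 in base 13:
n in base 13: [1, 2]
k in base 13: [1, 1]
C(15,14) mod 13 = ∏ C(n_i, k_i) mod 13
Digit binomials (mod 13): C(1,1) = 1; C(2,1) = 2
Product: 1 × 2 = 2 ≡ 2 (mod 13)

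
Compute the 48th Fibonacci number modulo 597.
3

Matrix identity: Q^n = [[F_(n+1), F_n], [F_n, F_(n-1)]] with Q = [[1,1],[1,0]].
n = 48 = 110000₂. Square-and-multiply, entries mod 597:
Q^1 = [[1,1],[1,0]]
Q^3 = (Q^1)²·Q = [[3,2],[2,1]]
Q^6 = (Q^3)² = [[13,8],[8,5]]
Q^12 = (Q^6)² = [[233,144],[144,89]]
Q^24 = (Q^12)² = [[400,399],[399,1]]
Q^48 = (Q^24)² = [[403,3],[3,400]]
F_48 mod 597 = Q^48[0][1] = 3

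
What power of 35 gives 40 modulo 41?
20

Baby-step giant-step with step n = ⌈√41⌉ = 7.
Baby steps 35^j mod 41 (j:value) for j=0..6: 0:1, 1:35, 2:36, 3:30, 4:25, 5:14, 6:39.
Giant-step multiplier: 35^(-7) ≡ 35^(40-7) = 35^33 ≡ 24 (mod 41).
Giant steps γ_i = 40·24^i mod 41: γ_0=40, γ_1=17, γ_2=39 (in table at j=6).
x = i·n + j = 2·7 + 6 = 20.
Check: 35^20 ≡ 40 (mod 41).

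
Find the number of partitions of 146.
27517052599

p(n) counts ways to write n as a sum of positive integers (order ignored).
Euler's pentagonal recurrence: p(k) = p(k-1) + p(k-2) - p(k-5) - p(k-7) + p(k-12) + p(k-15) - ... (offsets j(3j∓1)/2, signs ++--, p(0)=1, p(<0)=0).
DP table for k = 0..145: p(0)=1, p(1)=1, p(2)=2, p(3)=3, p(4)=5, p(5)=7, p(6)=11, p(7)=15, p(8)=22, p(9)=30, p(10)=42, p(11)=56, p(12)=77, p(13)=101, p(14)=135, p(15)=176, p(16)=231, p(17)=297, p(18)=385, p(19)=490, p(20)=627, p(21)=792, p(22)=1002, p(23)=1255, p(24)=1575, p(25)=1958, p(26)=2436, p(27)=3010, p(28)=3718, p(29)=4565, p(30)=5604, p(31)=6842, p(32)=8349, p(33)=10143, p(34)=12310, p(35)=14883, p(36)=17977, p(37)=21637, p(38)=26015, p(39)=31185, p(40)=37338, p(41)=44583, p(42)=53174, p(43)=63261, p(44)=75175, p(45)=89134, p(46)=105558, p(47)=124754, p(48)=147273, p(49)=173525, p(50)=204226, p(51)=239943, p(52)=281589, p(53)=329931, p(54)=386155, p(55)=451276, p(56)=526823, p(57)=614154, p(58)=715220, p(59)=831820, p(60)=966467, p(61)=1121505, p(62)=1300156, p(63)=1505499, p(64)=1741630, p(65)=2012558, p(66)=2323520, p(67)=2679689, p(68)=3087735, p(69)=3554345, p(70)=4087968, p(71)=4697205, p(72)=5392783, p(73)=6185689, p(74)=7089500, p(75)=8118264, p(76)=9289091, p(77)=10619863, p(78)=12132164, p(79)=13848650, p(80)=15796476, p(81)=18004327, p(82)=20506255, p(83)=23338469, p(84)=26543660, p(85)=30167357, p(86)=34262962, p(87)=38887673, p(88)=44108109, p(89)=49995925, p(90)=56634173, p(91)=64112359, p(92)=72533807, p(93)=82010177, p(94)=92669720, p(95)=104651419, p(96)=118114304, p(97)=133230930, p(98)=150198136, p(99)=169229875, p(100)=190569292, p(101)=214481126, p(102)=241265379, p(103)=271248950, p(104)=304801365, p(105)=342325709, p(106)=384276336, p(107)=431149389, p(108)=483502844, p(109)=541946240, p(110)=607163746, p(111)=679903203, p(112)=761002156, p(113)=851376628, p(114)=952050665, p(115)=1064144451, p(116)=1188908248, p(117)=1327710076, p(118)=1482074143, p(119)=1653668665, p(120)=1844349560, p(121)=2056148051, p(122)=2291320912, p(123)=2552338241, p(124)=2841940500, p(125)=3163127352, p(126)=3519222692, p(127)=3913864295, p(128)=4351078600, p(129)=4835271870, p(130)=5371315400, p(131)=5964539504, p(132)=6620830889, p(133)=7346629512, p(134)=8149040695, p(135)=9035836076, p(136)=10015581680, p(137)=11097645016, p(138)=12292341831, p(139)=13610949895, p(140)=15065878135, p(141)=16670689208, p(142)=18440293320, p(143)=20390982757, p(144)=22540654445, p(145)=24908858009.
Final step: p(146) = p(145) + p(144) - p(141) - p(139) + p(134) + p(131) - p(124) - p(120) + p(111) + p(106) - p(95) - p(89) + p(76) + p(69) - p(54) - p(46) + p(29) + p(20) - p(1)
= 24908858009 + 22540654445 - 16670689208 - 13610949895 + 8149040695 + 5964539504 - 2841940500 - 1844349560 + 679903203 + 384276336 - 104651419 - 49995925 + 9289091 + 3554345 - 386155 - 105558 + 4565 + 627 - 1
= 27517052599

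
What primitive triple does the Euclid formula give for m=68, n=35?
(3399, 4760, 5849)

Euclid's formula: a = m² - n², b = 2mn, c = m² + n²
m = 68, n = 35
a = 68² - 35² = 4624 - 1225 = 3399
b = 2 × 68 × 35 = 4760
c = 68² + 35² = 4624 + 1225 = 5849
Verification: 3399² + 4760² = 11553201 + 22657600 = 34210801 = 5849² ✓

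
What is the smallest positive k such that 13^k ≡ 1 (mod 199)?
99

199 is prime, so ord(13) divides φ(199) = 198.
Divisors of 198: 1, 2, 3, 6, 9, 11, 18, 22, 33, 66, 99, 198.
Repeated squaring: 13^1 ≡ 13, 13^2 ≡ 169, 13^4 ≡ 104, 13^8 ≡ 70, 13^16 ≡ 124, 13^32 ≡ 53, 13^64 ≡ 23, 13^128 ≡ 131 (mod 199).
Test 13^d mod 199 for each divisor d in increasing order:
13^1 ≡ 13
13^2 ≡ 169
13^3 = 13^2·13^1 ≡ 8
13^6 = 13^4·13^2 ≡ 64
13^9 = 13^8·13^1 ≡ 114
13^11 = 13^8·13^2·13^1 ≡ 162
13^18 = 13^16·13^2 ≡ 61
13^22 = 13^16·13^4·13^2 ≡ 175
13^33 = 13^32·13^1 ≡ 92
13^66 = 13^64·13^2 ≡ 106
13^99 = 13^64·13^32·13^2·13^1 ≡ 1  ← first divisor giving 1
The order is 99.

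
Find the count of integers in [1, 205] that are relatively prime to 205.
160

205 = 5 × 41
φ(n) = n × ∏(1 - 1/p) for each prime p dividing n
φ(205) = 205 × (1 - 1/5) × (1 - 1/41) = 160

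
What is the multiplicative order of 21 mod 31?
30

31 is prime, so ord(21) divides φ(31) = 30.
Divisors of 30: 1, 2, 3, 5, 6, 10, 15, 30.
Repeated squaring: 21^1 ≡ 21, 21^2 ≡ 7, 21^4 ≡ 18, 21^8 ≡ 14, 21^16 ≡ 10 (mod 31).
Test 21^d mod 31 for each divisor d in increasing order:
21^1 ≡ 21
21^2 ≡ 7
21^3 = 21^2·21^1 ≡ 23
21^5 = 21^4·21^1 ≡ 6
21^6 = 21^4·21^2 ≡ 2
21^10 = 21^8·21^2 ≡ 5
21^15 = 21^8·21^4·21^2·21^1 ≡ 30
21^30 = 21^16·21^8·21^4·21^2 ≡ 1  ← first divisor giving 1
The order is 30.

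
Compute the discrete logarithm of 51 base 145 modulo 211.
202

Baby-step giant-step with step n = ⌈√211⌉ = 15.
Baby steps 145^j mod 211 (j:value) for j=0..14: 0:1, 1:145, 2:136, 3:97, 4:139, 5:110, 6:125, 7:190, 8:120, 9:98, 10:73, 11:35, 12:11, 13:118, 14:19.
Giant-step multiplier: 145^(-15) ≡ 145^(210-15) = 145^195 ≡ 88 (mod 211).
Giant steps γ_i = 51·88^i mod 211: γ_0=51, γ_1=57, γ_2=163, γ_3=207, γ_4=70, γ_5=41, γ_6=21, γ_7=160, γ_8=154, γ_9=48, γ_10=4, γ_11=141, γ_12=170, γ_13=190 (in table at j=7).
x = i·n + j = 13·15 + 7 = 202.
Check: 145^202 ≡ 51 (mod 211).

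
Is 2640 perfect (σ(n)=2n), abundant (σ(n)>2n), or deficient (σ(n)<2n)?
abundant

Proper divisors of 2640: sum = 1 + 2 + 3 + 4 + 5 + 6 + 8 + 10 + ... + 528 + 660 + 880 + 1320 (39 divisors) = 6288
Since 6288 > 2640, 2640 is abundant.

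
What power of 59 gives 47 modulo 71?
3

Baby-step giant-step with step n = ⌈√71⌉ = 9.
Baby steps 59^j mod 71 (j:value) for j=0..8: 0:1, 1:59, 2:2, 3:47, 4:4, 5:23, 6:8, 7:46, 8:16.
h = 47 is already in the table at j=3, so x = 3.
Check: 59^3 ≡ 47 (mod 71).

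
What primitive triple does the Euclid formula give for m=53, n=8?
(2745, 848, 2873)

Euclid's formula: a = m² - n², b = 2mn, c = m² + n²
m = 53, n = 8
a = 53² - 8² = 2809 - 64 = 2745
b = 2 × 53 × 8 = 848
c = 53² + 8² = 2809 + 64 = 2873
Verification: 2745² + 848² = 7535025 + 719104 = 8254129 = 2873² ✓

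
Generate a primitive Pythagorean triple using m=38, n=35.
(219, 2660, 2669)

Euclid's formula: a = m² - n², b = 2mn, c = m² + n²
m = 38, n = 35
a = 38² - 35² = 1444 - 1225 = 219
b = 2 × 38 × 35 = 2660
c = 38² + 35² = 1444 + 1225 = 2669
Verification: 219² + 2660² = 47961 + 7075600 = 7123561 = 2669² ✓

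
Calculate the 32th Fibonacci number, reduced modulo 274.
9

Matrix identity: Q^n = [[F_(n+1), F_n], [F_n, F_(n-1)]] with Q = [[1,1],[1,0]].
n = 32 = 100000₂. Square-and-multiply, entries mod 274:
Q^1 = [[1,1],[1,0]]
Q^2 = (Q^1)² = [[2,1],[1,1]]
Q^4 = (Q^2)² = [[5,3],[3,2]]
Q^8 = (Q^4)² = [[34,21],[21,13]]
Q^16 = (Q^8)² = [[227,165],[165,62]]
Q^32 = (Q^16)² = [[116,9],[9,107]]
F_32 mod 274 = Q^32[0][1] = 9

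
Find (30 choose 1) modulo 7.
2

Using Lucas' theorem:
Write n=30 and k=1 in base 7:
n in base 7: [4, 2]
k in base 7: [0, 1]
C(30,1) mod 7 = ∏ C(n_i, k_i) mod 7
Digit binomials (mod 7): C(4,0) = 1; C(2,1) = 2
Product: 1 × 2 = 2 ≡ 2 (mod 7)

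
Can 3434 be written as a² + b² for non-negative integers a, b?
25² + 53² (a=25, b=53)

Factorization: 3434 = 2 × 17 × 101
By Fermat: n is sum of two squares iff every prime p ≡ 3 (mod 4) appears to even power.
All primes ≡ 3 (mod 4) appear to even power.
Search a = 0, 1, 2, … for 3434 - a² a perfect square: first hit at a = 25: 3434 - 625 = 2809 = 53².
3434 = 25² + 53² = 625 + 2809 ✓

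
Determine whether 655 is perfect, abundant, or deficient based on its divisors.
deficient

Proper divisors of 655: sum = 1 + 5 + 131 = 137
Since 137 < 655, 655 is deficient.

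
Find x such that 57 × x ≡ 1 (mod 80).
73

gcd(57, 80) = 1, so the inverse exists.
Extended Euclidean algorithm on (80, 57):
80 = 1 × 57 + 23  ⟹  23 = (1)·80 + (-1)·57
57 = 2 × 23 + 11  ⟹  11 = (-2)·80 + (3)·57
23 = 2 × 11 + 1  ⟹  1 = (5)·80 + (-7)·57
So (-7)·57 ≡ 1 (mod 80), i.e. 57^(-1) ≡ -7 ≡ 73 (mod 80).
Check: 57 × 73 = 4161 ≡ 1 (mod 80)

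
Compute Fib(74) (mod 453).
313

Matrix identity: Q^n = [[F_(n+1), F_n], [F_n, F_(n-1)]] with Q = [[1,1],[1,0]].
n = 74 = 1001010₂. Square-and-multiply, entries mod 453:
Q^1 = [[1,1],[1,0]]
Q^2 = (Q^1)² = [[2,1],[1,1]]
Q^4 = (Q^2)² = [[5,3],[3,2]]
Q^9 = (Q^4)²·Q = [[55,34],[34,21]]
Q^18 = (Q^9)² = [[104,319],[319,238]]
Q^37 = (Q^18)²·Q = [[158,233],[233,378]]
Q^74 = (Q^37)² = [[431,313],[313,118]]
F_74 mod 453 = Q^74[0][1] = 313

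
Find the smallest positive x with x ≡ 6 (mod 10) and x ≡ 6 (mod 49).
6

Using Chinese Remainder Theorem:
M = 10 × 49 = 490
M1 = 49, M2 = 10
y1 = 49^(-1) mod 10 = 9
y2 = 10^(-1) mod 49 = 5
x = (6×49×9 + 6×10×5) mod 490 = 6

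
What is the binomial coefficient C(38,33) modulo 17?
0

Using Lucas' theorem:
Write n=38 and k=33 in base 17:
n in base 17: [2, 4]
k in base 17: [1, 16]
C(38,33) mod 17 = ∏ C(n_i, k_i) mod 17
Digit binomials (mod 17): C(2,1) = 2; C(4,16) = 0 (k_i > n_i)
Product: 2 × 0 = 0 ≡ 0 (mod 17)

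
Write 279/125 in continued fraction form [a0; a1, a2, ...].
[2; 4, 3, 4, 2]

Euclidean algorithm steps:
279 = 2 × 125 + 29
125 = 4 × 29 + 9
29 = 3 × 9 + 2
9 = 4 × 2 + 1
2 = 2 × 1 + 0
Continued fraction: [2; 4, 3, 4, 2]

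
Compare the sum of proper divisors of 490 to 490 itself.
abundant

Proper divisors of 490: sum = 1 + 2 + 5 + 7 + 10 + 14 + 35 + 49 + 70 + 98 + 245 = 536
Since 536 > 490, 490 is abundant.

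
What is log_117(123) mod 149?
144

Baby-step giant-step with step n = ⌈√149⌉ = 13.
Baby steps 117^j mod 149 (j:value) for j=0..12: 0:1, 1:117, 2:130, 3:12, 4:63, 5:70, 6:144, 7:11, 8:95, 9:89, 10:132, 11:97, 12:25.
Giant-step multiplier: 117^(-13) ≡ 117^(148-13) = 117^135 ≡ 65 (mod 149).
Giant steps γ_i = 123·65^i mod 149: γ_0=123, γ_1=98, γ_2=112, γ_3=128, γ_4=125, γ_5=79, γ_6=69, γ_7=15, γ_8=81, γ_9=50, γ_10=121, γ_11=117 (in table at j=1).
x = i·n + j = 11·13 + 1 = 144.
Check: 117^144 ≡ 123 (mod 149).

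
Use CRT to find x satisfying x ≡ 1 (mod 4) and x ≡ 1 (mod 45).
1

Using Chinese Remainder Theorem:
M = 4 × 45 = 180
M1 = 45, M2 = 4
y1 = 45^(-1) mod 4 = 1
y2 = 4^(-1) mod 45 = 34
x = (1×45×1 + 1×4×34) mod 180 = 1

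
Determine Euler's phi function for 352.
160

352 = 2^5 × 11
φ(n) = n × ∏(1 - 1/p) for each prime p dividing n
φ(352) = 352 × (1 - 1/2) × (1 - 1/11) = 160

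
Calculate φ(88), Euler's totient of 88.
40

88 = 2^3 × 11
φ(n) = n × ∏(1 - 1/p) for each prime p dividing n
φ(88) = 88 × (1 - 1/2) × (1 - 1/11) = 40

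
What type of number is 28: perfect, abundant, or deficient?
perfect

Proper divisors of 28: sum = 1 + 2 + 4 + 7 + 14 = 28
Since 28 = 28, 28 is perfect.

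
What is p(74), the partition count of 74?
7089500

p(n) counts ways to write n as a sum of positive integers (order ignored).
Euler's pentagonal recurrence: p(k) = p(k-1) + p(k-2) - p(k-5) - p(k-7) + p(k-12) + p(k-15) - ... (offsets j(3j∓1)/2, signs ++--, p(0)=1, p(<0)=0).
DP table for k = 0..73: p(0)=1, p(1)=1, p(2)=2, p(3)=3, p(4)=5, p(5)=7, p(6)=11, p(7)=15, p(8)=22, p(9)=30, p(10)=42, p(11)=56, p(12)=77, p(13)=101, p(14)=135, p(15)=176, p(16)=231, p(17)=297, p(18)=385, p(19)=490, p(20)=627, p(21)=792, p(22)=1002, p(23)=1255, p(24)=1575, p(25)=1958, p(26)=2436, p(27)=3010, p(28)=3718, p(29)=4565, p(30)=5604, p(31)=6842, p(32)=8349, p(33)=10143, p(34)=12310, p(35)=14883, p(36)=17977, p(37)=21637, p(38)=26015, p(39)=31185, p(40)=37338, p(41)=44583, p(42)=53174, p(43)=63261, p(44)=75175, p(45)=89134, p(46)=105558, p(47)=124754, p(48)=147273, p(49)=173525, p(50)=204226, p(51)=239943, p(52)=281589, p(53)=329931, p(54)=386155, p(55)=451276, p(56)=526823, p(57)=614154, p(58)=715220, p(59)=831820, p(60)=966467, p(61)=1121505, p(62)=1300156, p(63)=1505499, p(64)=1741630, p(65)=2012558, p(66)=2323520, p(67)=2679689, p(68)=3087735, p(69)=3554345, p(70)=4087968, p(71)=4697205, p(72)=5392783, p(73)=6185689.
Final step: p(74) = p(73) + p(72) - p(69) - p(67) + p(62) + p(59) - p(52) - p(48) + p(39) + p(34) - p(23) - p(17) + p(4)
= 6185689 + 5392783 - 3554345 - 2679689 + 1300156 + 831820 - 281589 - 147273 + 31185 + 12310 - 1255 - 297 + 5
= 7089500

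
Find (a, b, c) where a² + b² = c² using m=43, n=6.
(1813, 516, 1885)

Euclid's formula: a = m² - n², b = 2mn, c = m² + n²
m = 43, n = 6
a = 43² - 6² = 1849 - 36 = 1813
b = 2 × 43 × 6 = 516
c = 43² + 6² = 1849 + 36 = 1885
Verification: 1813² + 516² = 3286969 + 266256 = 3553225 = 1885² ✓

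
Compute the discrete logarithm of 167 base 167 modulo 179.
1

Baby-step giant-step with step n = ⌈√179⌉ = 14.
Baby steps 167^j mod 179 (j:value) for j=0..13: 0:1, 1:167, 2:144, 3:62, 4:151, 5:157, 6:85, 7:54, 8:68, 9:79, 10:126, 11:99, 12:65, 13:115.
h = 167 is already in the table at j=1, so x = 1.
Check: 167^1 ≡ 167 (mod 179).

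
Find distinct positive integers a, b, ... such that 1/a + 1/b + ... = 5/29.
1/6 + 1/174

Greedy algorithm:
5/29: ceiling(29/5) = 6, use 1/6
1/174: ceiling(174/1) = 174, use 1/174
Result: 5/29 = 1/6 + 1/174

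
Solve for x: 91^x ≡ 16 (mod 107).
54

Baby-step giant-step with step n = ⌈√107⌉ = 11.
Baby steps 91^j mod 107 (j:value) for j=0..10: 0:1, 1:91, 2:42, 3:77, 4:52, 5:24, 6:44, 7:45, 8:29, 9:71, 10:41.
Giant-step multiplier: 91^(-11) ≡ 91^(106-11) = 91^95 ≡ 84 (mod 107).
Giant steps γ_i = 16·84^i mod 107: γ_0=16, γ_1=60, γ_2=11, γ_3=68, γ_4=41 (in table at j=10).
x = i·n + j = 4·11 + 10 = 54.
Check: 91^54 ≡ 16 (mod 107).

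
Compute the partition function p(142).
18440293320

p(n) counts ways to write n as a sum of positive integers (order ignored).
Euler's pentagonal recurrence: p(k) = p(k-1) + p(k-2) - p(k-5) - p(k-7) + p(k-12) + p(k-15) - ... (offsets j(3j∓1)/2, signs ++--, p(0)=1, p(<0)=0).
DP table for k = 0..141: p(0)=1, p(1)=1, p(2)=2, p(3)=3, p(4)=5, p(5)=7, p(6)=11, p(7)=15, p(8)=22, p(9)=30, p(10)=42, p(11)=56, p(12)=77, p(13)=101, p(14)=135, p(15)=176, p(16)=231, p(17)=297, p(18)=385, p(19)=490, p(20)=627, p(21)=792, p(22)=1002, p(23)=1255, p(24)=1575, p(25)=1958, p(26)=2436, p(27)=3010, p(28)=3718, p(29)=4565, p(30)=5604, p(31)=6842, p(32)=8349, p(33)=10143, p(34)=12310, p(35)=14883, p(36)=17977, p(37)=21637, p(38)=26015, p(39)=31185, p(40)=37338, p(41)=44583, p(42)=53174, p(43)=63261, p(44)=75175, p(45)=89134, p(46)=105558, p(47)=124754, p(48)=147273, p(49)=173525, p(50)=204226, p(51)=239943, p(52)=281589, p(53)=329931, p(54)=386155, p(55)=451276, p(56)=526823, p(57)=614154, p(58)=715220, p(59)=831820, p(60)=966467, p(61)=1121505, p(62)=1300156, p(63)=1505499, p(64)=1741630, p(65)=2012558, p(66)=2323520, p(67)=2679689, p(68)=3087735, p(69)=3554345, p(70)=4087968, p(71)=4697205, p(72)=5392783, p(73)=6185689, p(74)=7089500, p(75)=8118264, p(76)=9289091, p(77)=10619863, p(78)=12132164, p(79)=13848650, p(80)=15796476, p(81)=18004327, p(82)=20506255, p(83)=23338469, p(84)=26543660, p(85)=30167357, p(86)=34262962, p(87)=38887673, p(88)=44108109, p(89)=49995925, p(90)=56634173, p(91)=64112359, p(92)=72533807, p(93)=82010177, p(94)=92669720, p(95)=104651419, p(96)=118114304, p(97)=133230930, p(98)=150198136, p(99)=169229875, p(100)=190569292, p(101)=214481126, p(102)=241265379, p(103)=271248950, p(104)=304801365, p(105)=342325709, p(106)=384276336, p(107)=431149389, p(108)=483502844, p(109)=541946240, p(110)=607163746, p(111)=679903203, p(112)=761002156, p(113)=851376628, p(114)=952050665, p(115)=1064144451, p(116)=1188908248, p(117)=1327710076, p(118)=1482074143, p(119)=1653668665, p(120)=1844349560, p(121)=2056148051, p(122)=2291320912, p(123)=2552338241, p(124)=2841940500, p(125)=3163127352, p(126)=3519222692, p(127)=3913864295, p(128)=4351078600, p(129)=4835271870, p(130)=5371315400, p(131)=5964539504, p(132)=6620830889, p(133)=7346629512, p(134)=8149040695, p(135)=9035836076, p(136)=10015581680, p(137)=11097645016, p(138)=12292341831, p(139)=13610949895, p(140)=15065878135, p(141)=16670689208.
Final step: p(142) = p(141) + p(140) - p(137) - p(135) + p(130) + p(127) - p(120) - p(116) + p(107) + p(102) - p(91) - p(85) + p(72) + p(65) - p(50) - p(42) + p(25) + p(16)
= 16670689208 + 15065878135 - 11097645016 - 9035836076 + 5371315400 + 3913864295 - 1844349560 - 1188908248 + 431149389 + 241265379 - 64112359 - 30167357 + 5392783 + 2012558 - 204226 - 53174 + 1958 + 231
= 18440293320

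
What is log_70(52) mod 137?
131

Baby-step giant-step with step n = ⌈√137⌉ = 12.
Baby steps 70^j mod 137 (j:value) for j=0..11: 0:1, 1:70, 2:105, 3:89, 4:65, 5:29, 6:112, 7:31, 8:115, 9:104, 10:19, 11:97.
Giant-step multiplier: 70^(-12) ≡ 70^(136-12) = 70^124 ≡ 121 (mod 137).
Giant steps γ_i = 52·121^i mod 137: γ_0=52, γ_1=127, γ_2=23, γ_3=43, γ_4=134, γ_5=48, γ_6=54, γ_7=95, γ_8=124, γ_9=71, γ_10=97 (in table at j=11).
x = i·n + j = 10·12 + 11 = 131.
Check: 70^131 ≡ 52 (mod 137).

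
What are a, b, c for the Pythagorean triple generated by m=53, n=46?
(693, 4876, 4925)

Euclid's formula: a = m² - n², b = 2mn, c = m² + n²
m = 53, n = 46
a = 53² - 46² = 2809 - 2116 = 693
b = 2 × 53 × 46 = 4876
c = 53² + 46² = 2809 + 2116 = 4925
Verification: 693² + 4876² = 480249 + 23775376 = 24255625 = 4925² ✓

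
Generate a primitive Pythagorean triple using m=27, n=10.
(629, 540, 829)

Euclid's formula: a = m² - n², b = 2mn, c = m² + n²
m = 27, n = 10
a = 27² - 10² = 729 - 100 = 629
b = 2 × 27 × 10 = 540
c = 27² + 10² = 729 + 100 = 829
Verification: 629² + 540² = 395641 + 291600 = 687241 = 829² ✓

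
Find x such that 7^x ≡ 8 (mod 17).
14

Baby-step giant-step with step n = ⌈√17⌉ = 5.
Baby steps 7^j mod 17 (j:value) for j=0..4: 0:1, 1:7, 2:15, 3:3, 4:4.
Giant-step multiplier: 7^(-5) ≡ 7^(16-5) = 7^11 ≡ 14 (mod 17).
Giant steps γ_i = 8·14^i mod 17: γ_0=8, γ_1=10, γ_2=4 (in table at j=4).
x = i·n + j = 2·5 + 4 = 14.
Check: 7^14 ≡ 8 (mod 17).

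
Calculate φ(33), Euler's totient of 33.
20

33 = 3 × 11
φ(n) = n × ∏(1 - 1/p) for each prime p dividing n
φ(33) = 33 × (1 - 1/3) × (1 - 1/11) = 20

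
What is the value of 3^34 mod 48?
9

Repeated squaring. Binary of 34 = 100010.
3^1 ≡ 3 (mod 48); 3^2 ≡ 9 (mod 48); 3^4 ≡ 33 (mod 48); 3^8 ≡ 33 (mod 48); 3^16 ≡ 33 (mod 48); 3^32 ≡ 33 (mod 48)
3^34 = 3^2 × 3^32 ≡ 9 (mod 48)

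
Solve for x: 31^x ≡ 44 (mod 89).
52

Baby-step giant-step with step n = ⌈√89⌉ = 10.
Baby steps 31^j mod 89 (j:value) for j=0..9: 0:1, 1:31, 2:71, 3:65, 4:57, 5:76, 6:42, 7:56, 8:45, 9:60.
Giant-step multiplier: 31^(-10) ≡ 31^(88-10) = 31^78 ≡ 79 (mod 89).
Giant steps γ_i = 44·79^i mod 89: γ_0=44, γ_1=5, γ_2=39, γ_3=55, γ_4=73, γ_5=71 (in table at j=2).
x = i·n + j = 5·10 + 2 = 52.
Check: 31^52 ≡ 44 (mod 89).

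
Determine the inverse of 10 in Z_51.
46

gcd(10, 51) = 1, so the inverse exists.
Extended Euclidean algorithm on (51, 10):
51 = 5 × 10 + 1  ⟹  1 = (1)·51 + (-5)·10
So (-5)·10 ≡ 1 (mod 51), i.e. 10^(-1) ≡ -5 ≡ 46 (mod 51).
Check: 10 × 46 = 460 ≡ 1 (mod 51)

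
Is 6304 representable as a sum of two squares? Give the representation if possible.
52² + 60² (a=52, b=60)

Factorization: 6304 = 2^5 × 197
By Fermat: n is sum of two squares iff every prime p ≡ 3 (mod 4) appears to even power.
All primes ≡ 3 (mod 4) appear to even power.
Search a = 0, 1, 2, … for 6304 - a² a perfect square: first hit at a = 52: 6304 - 2704 = 3600 = 60².
6304 = 52² + 60² = 2704 + 3600 ✓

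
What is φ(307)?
306

307 = 307
φ(n) = n × ∏(1 - 1/p) for each prime p dividing n
φ(307) = 307 × (1 - 1/307) = 306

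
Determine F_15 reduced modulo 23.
12

Matrix identity: Q^n = [[F_(n+1), F_n], [F_n, F_(n-1)]] with Q = [[1,1],[1,0]].
n = 15 = 1111₂. Square-and-multiply, entries mod 23:
Q^1 = [[1,1],[1,0]]
Q^3 = (Q^1)²·Q = [[3,2],[2,1]]
Q^7 = (Q^3)²·Q = [[21,13],[13,8]]
Q^15 = (Q^7)²·Q = [[21,12],[12,9]]
F_15 mod 23 = Q^15[0][1] = 12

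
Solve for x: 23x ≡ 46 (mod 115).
x ≡ 2 (mod 5)

gcd(23, 115) = 23, which divides 46, so solutions exist.
Divide through by 23: x ≡ 2 (mod 5).
The coefficient of x is now 1, so x ≡ 2 (mod 5).
Check: 23 × 2 = 46 ≡ 46 (mod 115).
x ≡ 2 (mod 5), giving 23 solutions mod 115.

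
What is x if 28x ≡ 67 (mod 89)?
x ≡ 31 (mod 89)

gcd(28, 89) = 1, which divides 67, so solutions exist.
Find 28^(-1) mod 89 by the extended Euclidean algorithm:
89 = 3 × 28 + 5  ⟹  5 = (1)·89 + (-3)·28
28 = 5 × 5 + 3  ⟹  3 = (-5)·89 + (16)·28
5 = 1 × 3 + 2  ⟹  2 = (6)·89 + (-19)·28
3 = 1 × 2 + 1  ⟹  1 = (-11)·89 + (35)·28
So (35)·28 ≡ 1 (mod 89), i.e. 28^(-1) ≡ 35 (mod 89).
x ≡ 35 × 67 = 2345 ≡ 31 (mod 89).
Check: 28 × 31 = 868 ≡ 67 (mod 89).
Unique solution: x ≡ 31 (mod 89)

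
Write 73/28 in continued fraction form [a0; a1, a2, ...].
[2; 1, 1, 1, 1, 5]

Euclidean algorithm steps:
73 = 2 × 28 + 17
28 = 1 × 17 + 11
17 = 1 × 11 + 6
11 = 1 × 6 + 5
6 = 1 × 5 + 1
5 = 5 × 1 + 0
Continued fraction: [2; 1, 1, 1, 1, 5]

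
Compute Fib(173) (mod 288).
149

Matrix identity: Q^n = [[F_(n+1), F_n], [F_n, F_(n-1)]] with Q = [[1,1],[1,0]].
n = 173 = 10101101₂. Square-and-multiply, entries mod 288:
Q^1 = [[1,1],[1,0]]
Q^2 = (Q^1)² = [[2,1],[1,1]]
Q^5 = (Q^2)²·Q = [[8,5],[5,3]]
Q^10 = (Q^5)² = [[89,55],[55,34]]
Q^21 = (Q^10)²·Q = [[143,2],[2,141]]
Q^43 = (Q^21)²·Q = [[285,5],[5,280]]
Q^86 = (Q^43)² = [[34,233],[233,89]]
Q^173 = (Q^86)²·Q = [[8,149],[149,147]]
F_173 mod 288 = Q^173[0][1] = 149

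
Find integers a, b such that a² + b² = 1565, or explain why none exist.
11² + 38² (a=11, b=38)

Factorization: 1565 = 5 × 313
By Fermat: n is sum of two squares iff every prime p ≡ 3 (mod 4) appears to even power.
All primes ≡ 3 (mod 4) appear to even power.
Search a = 0, 1, 2, … for 1565 - a² a perfect square: first hit at a = 11: 1565 - 121 = 1444 = 38².
1565 = 11² + 38² = 121 + 1444 ✓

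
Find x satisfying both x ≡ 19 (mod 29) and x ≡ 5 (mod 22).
599

Using Chinese Remainder Theorem:
M = 29 × 22 = 638
M1 = 22, M2 = 29
y1 = 22^(-1) mod 29 = 4
y2 = 29^(-1) mod 22 = 19
x = (19×22×4 + 5×29×19) mod 638 = 599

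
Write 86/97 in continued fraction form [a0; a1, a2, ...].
[0; 1, 7, 1, 4, 2]

Euclidean algorithm steps:
86 = 0 × 97 + 86
97 = 1 × 86 + 11
86 = 7 × 11 + 9
11 = 1 × 9 + 2
9 = 4 × 2 + 1
2 = 2 × 1 + 0
Continued fraction: [0; 1, 7, 1, 4, 2]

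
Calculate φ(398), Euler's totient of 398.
198

398 = 2 × 199
φ(n) = n × ∏(1 - 1/p) for each prime p dividing n
φ(398) = 398 × (1 - 1/2) × (1 - 1/199) = 198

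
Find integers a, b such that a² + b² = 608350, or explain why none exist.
Not possible

Factorization: 608350 = 2 × 5^2 × 23^3
By Fermat: n is sum of two squares iff every prime p ≡ 3 (mod 4) appears to even power.
Prime(s) ≡ 3 (mod 4) with odd exponent: [(23, 3)]
Therefore 608350 cannot be expressed as a² + b².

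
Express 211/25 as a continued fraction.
[8; 2, 3, 1, 2]

Euclidean algorithm steps:
211 = 8 × 25 + 11
25 = 2 × 11 + 3
11 = 3 × 3 + 2
3 = 1 × 2 + 1
2 = 2 × 1 + 0
Continued fraction: [8; 2, 3, 1, 2]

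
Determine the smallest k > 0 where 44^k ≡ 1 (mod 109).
108

109 is prime, so ord(44) divides φ(109) = 108.
Divisors of 108: 1, 2, 3, 4, 6, 9, 12, 18, 27, 36, 54, 108.
Repeated squaring: 44^1 ≡ 44, 44^2 ≡ 83, 44^4 ≡ 22, 44^8 ≡ 48, 44^16 ≡ 15, 44^32 ≡ 7, 44^64 ≡ 49 (mod 109).
Test 44^d mod 109 for each divisor d in increasing order:
44^1 ≡ 44
44^2 ≡ 83
44^3 = 44^2·44^1 ≡ 55
44^4 ≡ 22
44^6 = 44^4·44^2 ≡ 82
44^9 = 44^8·44^1 ≡ 41
44^12 = 44^8·44^4 ≡ 75
44^18 = 44^16·44^2 ≡ 46
44^27 = 44^16·44^8·44^2·44^1 ≡ 33
44^36 = 44^32·44^4 ≡ 45
44^54 = 44^32·44^16·44^4·44^2 ≡ 108
44^108 = 44^64·44^32·44^8·44^4 ≡ 1  ← first divisor giving 1
The order is 108.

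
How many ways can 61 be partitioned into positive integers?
1121505

p(n) counts ways to write n as a sum of positive integers (order ignored).
Euler's pentagonal recurrence: p(k) = p(k-1) + p(k-2) - p(k-5) - p(k-7) + p(k-12) + p(k-15) - ... (offsets j(3j∓1)/2, signs ++--, p(0)=1, p(<0)=0).
DP table for k = 0..60: p(0)=1, p(1)=1, p(2)=2, p(3)=3, p(4)=5, p(5)=7, p(6)=11, p(7)=15, p(8)=22, p(9)=30, p(10)=42, p(11)=56, p(12)=77, p(13)=101, p(14)=135, p(15)=176, p(16)=231, p(17)=297, p(18)=385, p(19)=490, p(20)=627, p(21)=792, p(22)=1002, p(23)=1255, p(24)=1575, p(25)=1958, p(26)=2436, p(27)=3010, p(28)=3718, p(29)=4565, p(30)=5604, p(31)=6842, p(32)=8349, p(33)=10143, p(34)=12310, p(35)=14883, p(36)=17977, p(37)=21637, p(38)=26015, p(39)=31185, p(40)=37338, p(41)=44583, p(42)=53174, p(43)=63261, p(44)=75175, p(45)=89134, p(46)=105558, p(47)=124754, p(48)=147273, p(49)=173525, p(50)=204226, p(51)=239943, p(52)=281589, p(53)=329931, p(54)=386155, p(55)=451276, p(56)=526823, p(57)=614154, p(58)=715220, p(59)=831820, p(60)=966467.
Final step: p(61) = p(60) + p(59) - p(56) - p(54) + p(49) + p(46) - p(39) - p(35) + p(26) + p(21) - p(10) - p(4)
= 966467 + 831820 - 526823 - 386155 + 173525 + 105558 - 31185 - 14883 + 2436 + 792 - 42 - 5
= 1121505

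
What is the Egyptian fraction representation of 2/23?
1/12 + 1/276

Greedy algorithm:
2/23: ceiling(23/2) = 12, use 1/12
1/276: ceiling(276/1) = 276, use 1/276
Result: 2/23 = 1/12 + 1/276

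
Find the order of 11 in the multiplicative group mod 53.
26

53 is prime, so ord(11) divides φ(53) = 52.
Divisors of 52: 1, 2, 4, 13, 26, 52.
Repeated squaring: 11^1 ≡ 11, 11^2 ≡ 15, 11^4 ≡ 13, 11^8 ≡ 10, 11^16 ≡ 47, 11^32 ≡ 36 (mod 53).
Test 11^d mod 53 for each divisor d in increasing order:
11^1 ≡ 11
11^2 ≡ 15
11^4 ≡ 13
11^13 = 11^8·11^4·11^1 ≡ 52
11^26 = 11^16·11^8·11^2 ≡ 1  ← first divisor giving 1
The order is 26.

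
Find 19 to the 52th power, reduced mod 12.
1

Repeated squaring. Binary of 52 = 110100.
19^1 ≡ 7 (mod 12); 19^2 ≡ 1 (mod 12); 19^4 ≡ 1 (mod 12); 19^8 ≡ 1 (mod 12); 19^16 ≡ 1 (mod 12); 19^32 ≡ 1 (mod 12)
19^52 = 19^4 × 19^16 × 19^32 ≡ 1 (mod 12)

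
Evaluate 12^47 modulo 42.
24

Repeated squaring. Binary of 47 = 101111.
12^1 ≡ 12 (mod 42); 12^2 ≡ 18 (mod 42); 12^4 ≡ 30 (mod 42); 12^8 ≡ 18 (mod 42); 12^16 ≡ 30 (mod 42); 12^32 ≡ 18 (mod 42)
12^47 = 12^1 × 12^2 × 12^4 × 12^8 × 12^32 ≡ 24 (mod 42)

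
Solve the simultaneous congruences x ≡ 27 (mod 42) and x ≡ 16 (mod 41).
1287

Using Chinese Remainder Theorem:
M = 42 × 41 = 1722
M1 = 41, M2 = 42
y1 = 41^(-1) mod 42 = 41
y2 = 42^(-1) mod 41 = 1
x = (27×41×41 + 16×42×1) mod 1722 = 1287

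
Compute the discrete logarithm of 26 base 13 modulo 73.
17

Baby-step giant-step with step n = ⌈√73⌉ = 9.
Baby steps 13^j mod 73 (j:value) for j=0..8: 0:1, 1:13, 2:23, 3:7, 4:18, 5:15, 6:49, 7:53, 8:32.
Giant-step multiplier: 13^(-9) ≡ 13^(72-9) = 13^63 ≡ 63 (mod 73).
Giant steps γ_i = 26·63^i mod 73: γ_0=26, γ_1=32 (in table at j=8).
x = i·n + j = 1·9 + 8 = 17.
Check: 13^17 ≡ 26 (mod 73).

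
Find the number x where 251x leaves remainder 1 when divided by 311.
57

gcd(251, 311) = 1, so the inverse exists.
Extended Euclidean algorithm on (311, 251):
311 = 1 × 251 + 60  ⟹  60 = (1)·311 + (-1)·251
251 = 4 × 60 + 11  ⟹  11 = (-4)·311 + (5)·251
60 = 5 × 11 + 5  ⟹  5 = (21)·311 + (-26)·251
11 = 2 × 5 + 1  ⟹  1 = (-46)·311 + (57)·251
So (57)·251 ≡ 1 (mod 311), i.e. 251^(-1) ≡ 57 (mod 311).
Check: 251 × 57 = 14307 ≡ 1 (mod 311)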